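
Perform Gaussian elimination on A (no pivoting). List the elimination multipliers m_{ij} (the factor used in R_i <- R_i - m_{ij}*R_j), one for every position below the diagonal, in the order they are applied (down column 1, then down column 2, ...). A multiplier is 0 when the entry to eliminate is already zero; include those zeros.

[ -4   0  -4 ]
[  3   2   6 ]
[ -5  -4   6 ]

Forward elimination:
R2 <- R2 - (-3/4)*R1:  [ 0  2  3 ]
R3 <- R3 - (5/4)*R1:  [  0  -4  11 ]
R3 <- R3 - (-2)*R2:  [  0   0  17 ]
Multipliers (in order of application): m_{21} = -3/4, m_{31} = 5/4, m_{32} = -2

multipliers: -3/4, 5/4, -2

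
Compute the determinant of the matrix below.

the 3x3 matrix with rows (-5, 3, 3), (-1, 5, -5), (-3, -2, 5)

det(A) = 36

Forward elimination:
R2 <- R2 - (1/5)*R1:  [     0   22/5  -28/5 ]
R3 <- R3 - (3/5)*R1:  [     0  -19/5   16/5 ]
R3 <- R3 - (-19/22)*R2:  [      0       0  -18/11 ]
Upper-triangular form:
[ -5     3       3 ]
[  0  22/5   -28/5 ]
[  0     0  -18/11 ]
det(A) = (-1)^0 * (-5) * (22/5) * (-18/11) = 36  (0 row swaps -> sign +1)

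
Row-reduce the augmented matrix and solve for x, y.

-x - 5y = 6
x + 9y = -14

Forward elimination on [A|b]:
R2 <- R2 - (-1)*R1:  [  0   4  -8 ]
Row echelon form:
[ -1  -5  |   6 ]
[  0   4  |  -8 ]
Back-substitution:
y = (-8) / 4 = -2
x = (6 - (-5)*(-2)) / -1 = 4

(4, -2)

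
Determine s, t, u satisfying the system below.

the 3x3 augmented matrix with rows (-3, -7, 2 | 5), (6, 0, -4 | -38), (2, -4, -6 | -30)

Forward elimination on [A|b]:
R2 <- R2 - (-2)*R1:  [   0  -14    0  -28 ]
R3 <- R3 - (-2/3)*R1:  [     0  -26/3  -14/3  -80/3 ]
R3 <- R3 - (13/21)*R2:  [     0      0  -14/3  -28/3 ]
Row echelon form:
[ -3   -7      2  |      5 ]
[  0  -14      0  |    -28 ]
[  0    0  -14/3  |  -28/3 ]
Back-substitution:
u = (-28/3) / (-14/3) = 2
t = (-28) / -14 = 2
s = (5 - (-7)*(2) - (2)*(2)) / -3 = -5

(-5, 2, 2)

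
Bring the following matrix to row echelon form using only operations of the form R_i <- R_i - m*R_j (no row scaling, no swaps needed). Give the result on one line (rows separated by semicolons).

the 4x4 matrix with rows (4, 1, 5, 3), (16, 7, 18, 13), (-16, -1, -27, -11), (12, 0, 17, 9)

REF = [4 1 5 3; 0 3 -2 1; 0 0 -5 0; 0 0 0 1]

Forward elimination:
R2 <- R2 - (4)*R1:  [  0   3  -2   1 ]
R3 <- R3 - (-4)*R1:  [  0   3  -7   1 ]
R4 <- R4 - (3)*R1:  [  0  -3   2   0 ]
R3 <- R3 - (1)*R2:  [  0   0  -5   0 ]
R4 <- R4 - (-1)*R2:  [ 0  0  0  1 ]
Row echelon form:
[ 4  1   5  3 ]
[ 0  3  -2  1 ]
[ 0  0  -5  0 ]
[ 0  0   0  1 ]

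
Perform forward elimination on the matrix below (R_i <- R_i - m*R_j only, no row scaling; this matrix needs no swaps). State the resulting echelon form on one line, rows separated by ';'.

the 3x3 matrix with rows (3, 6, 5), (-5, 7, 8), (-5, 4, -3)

REF = [3 6 5; 0 17 49/3; 0 0 -138/17]

Forward elimination:
R2 <- R2 - (-5/3)*R1:  [    0    17  49/3 ]
R3 <- R3 - (-5/3)*R1:  [    0    14  16/3 ]
R3 <- R3 - (14/17)*R2:  [       0        0  -138/17 ]
Row echelon form:
[ 3   6        5 ]
[ 0  17     49/3 ]
[ 0   0  -138/17 ]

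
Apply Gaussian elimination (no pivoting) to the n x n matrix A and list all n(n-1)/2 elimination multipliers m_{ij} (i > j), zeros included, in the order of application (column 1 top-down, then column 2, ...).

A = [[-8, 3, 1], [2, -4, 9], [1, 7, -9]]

Forward elimination:
R2 <- R2 - (-1/4)*R1:  [     0  -13/4   37/4 ]
R3 <- R3 - (-1/8)*R1:  [     0   59/8  -71/8 ]
R3 <- R3 - (-59/26)*R2:  [      0       0  315/26 ]
Multipliers (in order of application): m_{21} = -1/4, m_{31} = -1/8, m_{32} = -59/26

multipliers: -1/4, -1/8, -59/26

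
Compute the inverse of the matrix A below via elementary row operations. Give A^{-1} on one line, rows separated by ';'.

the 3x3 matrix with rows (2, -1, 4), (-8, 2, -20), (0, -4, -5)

inverse = [15/2 7/4 -1; 10/3 5/6 -2/3; -8/3 -2/3 1/3]

Gauss-Jordan on [A | I]:
R1 <- (1/2)*R1:  [    1  -1/2     2  |   1/2     0     0 ]
R2 <- R2 - (-8)*R1:  [  0  -2  -4  |   4   1   0 ]
R2 <- (1/-2)*R2:  [    0     1     2  |    -2  -1/2     0 ]
R1 <- R1 - (-1/2)*R2:  [    1     0     3  |  -1/2  -1/4     0 ]
R3 <- R3 - (-4)*R2:  [  0   0   3  |  -8  -2   1 ]
R3 <- (1/3)*R3:  [    0     0     1  |  -8/3  -2/3   1/3 ]
R1 <- R1 - (3)*R3:  [    1     0     0  |  15/2   7/4    -1 ]
R2 <- R2 - (2)*R3:  [    0     1     0  |  10/3   5/6  -2/3 ]
Right block of [I | A^{-1}] is the inverse:
[ 15/2   7/4    -1 ]
[ 10/3   5/6  -2/3 ]
[ -8/3  -2/3   1/3 ]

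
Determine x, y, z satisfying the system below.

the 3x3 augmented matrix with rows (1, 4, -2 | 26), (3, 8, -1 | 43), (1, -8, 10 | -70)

Forward elimination on [A|b]:
R2 <- R2 - (3)*R1:  [   0   -4    5  -35 ]
R3 <- R3 - (1)*R1:  [   0  -12   12  -96 ]
R3 <- R3 - (3)*R2:  [  0   0  -3   9 ]
Row echelon form:
[ 1   4  -2  |   26 ]
[ 0  -4   5  |  -35 ]
[ 0   0  -3  |    9 ]
Back-substitution:
z = (9) / -3 = -3
y = (-35 - (5)*(-3)) / -4 = 5
x = (26 - (4)*(5) - (-2)*(-3)) / 1 = 0

(0, 5, -3)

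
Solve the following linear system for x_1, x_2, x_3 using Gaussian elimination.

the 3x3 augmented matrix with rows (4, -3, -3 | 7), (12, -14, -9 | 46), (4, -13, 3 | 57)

Forward elimination on [A|b]:
R2 <- R2 - (3)*R1:  [  0  -5   0  25 ]
R3 <- R3 - (1)*R1:  [   0  -10    6   50 ]
R3 <- R3 - (2)*R2:  [ 0  0  6  0 ]
Row echelon form:
[ 4  -3  -3  |   7 ]
[ 0  -5   0  |  25 ]
[ 0   0   6  |   0 ]
Back-substitution:
x_3 = (0) / 6 = 0
x_2 = (25) / -5 = -5
x_1 = (7 - (-3)*(-5) - (-3)*(0)) / 4 = -2

(-2, -5, 0)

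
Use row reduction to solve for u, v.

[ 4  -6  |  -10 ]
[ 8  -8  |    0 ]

(5, 5)

Forward elimination on [A|b]:
R2 <- R2 - (2)*R1:  [  0   4  20 ]
Row echelon form:
[ 4  -6  |  -10 ]
[ 0   4  |   20 ]
Back-substitution:
v = (20) / 4 = 5
u = (-10 - (-6)*(5)) / 4 = 5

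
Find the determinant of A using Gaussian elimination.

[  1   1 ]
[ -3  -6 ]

Forward elimination:
R2 <- R2 - (-3)*R1:  [  0  -3 ]
Upper-triangular form:
[ 1   1 ]
[ 0  -3 ]
det(A) = (-1)^0 * (1) * (-3) = -3  (0 row swaps -> sign +1)

det(A) = -3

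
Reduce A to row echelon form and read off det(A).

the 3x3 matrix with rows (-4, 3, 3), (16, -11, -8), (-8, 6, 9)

Forward elimination:
R2 <- R2 - (-4)*R1:  [ 0  1  4 ]
R3 <- R3 - (2)*R1:  [ 0  0  3 ]
Upper-triangular form:
[ -4  3  3 ]
[  0  1  4 ]
[  0  0  3 ]
det(A) = (-1)^0 * (-4) * (1) * (3) = -12  (0 row swaps -> sign +1)

det(A) = -12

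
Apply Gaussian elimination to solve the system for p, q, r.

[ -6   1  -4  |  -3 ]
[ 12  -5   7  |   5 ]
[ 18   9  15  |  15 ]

Forward elimination on [A|b]:
R2 <- R2 - (-2)*R1:  [  0  -3  -1  -1 ]
R3 <- R3 - (-3)*R1:  [  0  12   3   6 ]
R3 <- R3 - (-4)*R2:  [  0   0  -1   2 ]
Row echelon form:
[ -6   1  -4  |  -3 ]
[  0  -3  -1  |  -1 ]
[  0   0  -1  |   2 ]
Back-substitution:
r = (2) / -1 = -2
q = (-1 - (-1)*(-2)) / -3 = 1
p = (-3 - (1)*(1) - (-4)*(-2)) / -6 = 2

(2, 1, -2)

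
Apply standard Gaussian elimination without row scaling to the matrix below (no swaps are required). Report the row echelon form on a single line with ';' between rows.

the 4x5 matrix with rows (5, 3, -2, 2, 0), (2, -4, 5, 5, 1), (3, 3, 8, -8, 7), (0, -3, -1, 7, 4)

Forward elimination:
R2 <- R2 - (2/5)*R1:  [     0  -26/5   29/5   21/5      1 ]
R3 <- R3 - (3/5)*R1:  [     0    6/5   46/5  -46/5      7 ]
R3 <- R3 - (-3/13)*R2:  [       0        0   137/13  -107/13    94/13 ]
R4 <- R4 - (15/26)*R2:  [       0        0  -113/26   119/26    89/26 ]
R4 <- R4 - (-113/274)*R3:  [        0         0         0   162/137  1755/274 ]
Row echelon form:
[ 5      3      -2        2         0 ]
[ 0  -26/5    29/5     21/5         1 ]
[ 0      0  137/13  -107/13     94/13 ]
[ 0      0       0  162/137  1755/274 ]

REF = [5 3 -2 2 0; 0 -26/5 29/5 21/5 1; 0 0 137/13 -107/13 94/13; 0 0 0 162/137 1755/274]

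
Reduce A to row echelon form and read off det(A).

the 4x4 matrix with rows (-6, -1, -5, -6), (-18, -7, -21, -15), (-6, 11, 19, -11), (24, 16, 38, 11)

Forward elimination:
R2 <- R2 - (3)*R1:  [  0  -4  -6   3 ]
R3 <- R3 - (1)*R1:  [  0  12  24  -5 ]
R4 <- R4 - (-4)*R1:  [   0   12   18  -13 ]
R3 <- R3 - (-3)*R2:  [ 0  0  6  4 ]
R4 <- R4 - (-3)*R2:  [  0   0   0  -4 ]
Upper-triangular form:
[ -6  -1  -5  -6 ]
[  0  -4  -6   3 ]
[  0   0   6   4 ]
[  0   0   0  -4 ]
det(A) = (-1)^0 * (-6) * (-4) * (6) * (-4) = -576  (0 row swaps -> sign +1)

det(A) = -576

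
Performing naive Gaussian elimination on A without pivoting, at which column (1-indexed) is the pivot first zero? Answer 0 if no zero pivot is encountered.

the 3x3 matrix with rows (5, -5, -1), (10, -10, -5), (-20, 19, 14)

first zero-pivot column = 2

Naive forward elimination:
R2 <- R2 - (2)*R1:  [  0   0  -3 ]
R3 <- R3 - (-4)*R1:  [  0  -1  10 ]
Matrix at this point:
[ 5  -5  -1 ]
[ 0   0  -3 ]
[ 0  -1  10 ]
Pivot entry (2,2) is zero but row 3 has -1 in column 2 -> naive elimination stops; a row interchange (e.g. R2 <-> R3) would be required here.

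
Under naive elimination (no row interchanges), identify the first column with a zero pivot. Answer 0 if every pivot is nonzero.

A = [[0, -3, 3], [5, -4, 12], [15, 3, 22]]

first zero-pivot column = 1

Naive forward elimination:
Pivot entry (1,1) is zero but row 2 has 5 in column 1 -> naive elimination stops; a row interchange (e.g. R1 <-> R2) would be required here.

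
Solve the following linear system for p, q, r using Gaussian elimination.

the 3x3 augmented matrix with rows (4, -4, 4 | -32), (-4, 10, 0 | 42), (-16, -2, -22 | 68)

(2, 5, -5)

Forward elimination on [A|b]:
R2 <- R2 - (-1)*R1:  [  0   6   4  10 ]
R3 <- R3 - (-4)*R1:  [   0  -18   -6  -60 ]
R3 <- R3 - (-3)*R2:  [   0    0    6  -30 ]
Row echelon form:
[ 4  -4  4  |  -32 ]
[ 0   6  4  |   10 ]
[ 0   0  6  |  -30 ]
Back-substitution:
r = (-30) / 6 = -5
q = (10 - (4)*(-5)) / 6 = 5
p = (-32 - (-4)*(5) - (4)*(-5)) / 4 = 2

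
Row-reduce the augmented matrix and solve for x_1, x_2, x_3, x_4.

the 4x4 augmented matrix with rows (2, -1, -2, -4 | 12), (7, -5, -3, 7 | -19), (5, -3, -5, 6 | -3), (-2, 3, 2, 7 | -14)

Forward elimination on [A|b]:
R2 <- R2 - (7/2)*R1:  [    0  -3/2     4    21   -61 ]
R3 <- R3 - (5/2)*R1:  [    0  -1/2     0    16   -33 ]
R4 <- R4 - (-1)*R1:  [  0   2   0   3  -2 ]
R3 <- R3 - (1/3)*R2:  [     0      0   -4/3      9  -38/3 ]
R4 <- R4 - (-4/3)*R2:  [      0       0    16/3      31  -250/3 ]
R4 <- R4 - (-4)*R3:  [    0     0     0    67  -134 ]
Row echelon form:
[ 2    -1    -2  -4  |     12 ]
[ 0  -3/2     4  21  |    -61 ]
[ 0     0  -4/3   9  |  -38/3 ]
[ 0     0     0  67  |   -134 ]
Back-substitution:
x_4 = (-134) / 67 = -2
x_3 = (-38/3 - (9)*(-2)) / (-4/3) = -4
x_2 = (-61 - (4)*(-4) - (21)*(-2)) / (-3/2) = 2
x_1 = (12 - (-1)*(2) - (-2)*(-4) - (-4)*(-2)) / 2 = -1

(-1, 2, -4, -2)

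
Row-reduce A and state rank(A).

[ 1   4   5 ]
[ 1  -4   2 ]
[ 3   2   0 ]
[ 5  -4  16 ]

rank(A) = 3

Row reduction:
R2 <- R2 - (1)*R1:  [  0  -8  -3 ]
R3 <- R3 - (3)*R1:  [   0  -10  -15 ]
R4 <- R4 - (5)*R1:  [   0  -24   -9 ]
R3 <- R3 - (5/4)*R2:  [     0      0  -45/4 ]
R4 <- R4 - (3)*R2:  [ 0  0  0 ]
Row echelon form:
[ 1   4      5 ]
[ 0  -8     -3 ]
[ 0   0  -45/4 ]
[ 0   0      0 ]
Nonzero rows / pivot columns: 3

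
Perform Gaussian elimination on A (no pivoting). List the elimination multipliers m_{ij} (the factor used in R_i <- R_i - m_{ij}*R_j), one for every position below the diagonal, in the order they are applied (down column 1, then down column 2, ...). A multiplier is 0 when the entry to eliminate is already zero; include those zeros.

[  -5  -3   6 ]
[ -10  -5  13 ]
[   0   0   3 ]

multipliers: 2, 0, 0

Forward elimination:
R2 <- R2 - (2)*R1:  [ 0  1  1 ]
R3: entry in column 1 is already 0 -> m_{31} = 0 (no row operation needed)
R3: entry in column 2 is already 0 -> m_{32} = 0 (no row operation needed)
Multipliers (in order of application): m_{21} = 2, m_{31} = 0, m_{32} = 0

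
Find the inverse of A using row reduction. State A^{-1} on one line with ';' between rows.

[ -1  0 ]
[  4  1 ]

inverse = [-1 0; 4 1]

Gauss-Jordan on [A | I]:
R1 <- (1/-1)*R1:  [  1   0  |  -1   0 ]
R2 <- R2 - (4)*R1:  [ 0  1  |  4  1 ]
Right block of [I | A^{-1}] is the inverse:
[ -1  0 ]
[  4  1 ]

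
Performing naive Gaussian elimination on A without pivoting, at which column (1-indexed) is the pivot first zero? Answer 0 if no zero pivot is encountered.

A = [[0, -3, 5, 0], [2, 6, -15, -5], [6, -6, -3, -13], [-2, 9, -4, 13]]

first zero-pivot column = 1

Naive forward elimination:
Pivot entry (1,1) is zero but row 2 has 2 in column 1 -> naive elimination stops; a row interchange (e.g. R1 <-> R2) would be required here.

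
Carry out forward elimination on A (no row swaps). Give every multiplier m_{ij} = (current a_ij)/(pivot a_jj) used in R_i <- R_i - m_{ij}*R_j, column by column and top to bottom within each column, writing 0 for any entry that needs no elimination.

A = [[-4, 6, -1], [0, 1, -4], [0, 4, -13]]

Forward elimination:
R2: entry in column 1 is already 0 -> m_{21} = 0 (no row operation needed)
R3: entry in column 1 is already 0 -> m_{31} = 0 (no row operation needed)
R3 <- R3 - (4)*R2:  [ 0  0  3 ]
Multipliers (in order of application): m_{21} = 0, m_{31} = 0, m_{32} = 4

multipliers: 0, 0, 4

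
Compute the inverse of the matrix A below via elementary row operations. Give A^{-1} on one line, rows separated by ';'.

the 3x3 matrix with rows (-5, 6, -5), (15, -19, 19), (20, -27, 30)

Gauss-Jordan on [A | I]:
R1 <- (1/-5)*R1:  [    1  -6/5     1  |  -1/5     0     0 ]
R2 <- R2 - (15)*R1:  [  0  -1   4  |   3   1   0 ]
R3 <- R3 - (20)*R1:  [  0  -3  10  |   4   0   1 ]
R2 <- (1/-1)*R2:  [  0   1  -4  |  -3  -1   0 ]
R1 <- R1 - (-6/5)*R2:  [     1      0  -19/5  |  -19/5   -6/5      0 ]
R3 <- R3 - (-3)*R2:  [  0   0  -2  |  -5  -3   1 ]
R3 <- (1/-2)*R3:  [    0     0     1  |   5/2   3/2  -1/2 ]
R1 <- R1 - (-19/5)*R3:  [      1       0       0  |   57/10     9/2  -19/10 ]
R2 <- R2 - (-4)*R3:  [  0   1   0  |   7   5  -2 ]
Right block of [I | A^{-1}] is the inverse:
[ 57/10  9/2  -19/10 ]
[     7    5      -2 ]
[   5/2  3/2    -1/2 ]

inverse = [57/10 9/2 -19/10; 7 5 -2; 5/2 3/2 -1/2]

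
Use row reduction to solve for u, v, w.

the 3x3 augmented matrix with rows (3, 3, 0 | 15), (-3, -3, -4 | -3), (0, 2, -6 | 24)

Forward elimination on [A|b]:
R2 <- R2 - (-1)*R1:  [  0   0  -4  12 ]
R2 <-> R3   (pivot in column 2 was zero)
[ 3  3   0  15 ]
[ 0  2  -6  24 ]
[ 0  0  -4  12 ]
Row echelon form:
[ 3  3   0  |  15 ]
[ 0  2  -6  |  24 ]
[ 0  0  -4  |  12 ]
Back-substitution:
w = (12) / -4 = -3
v = (24 - (-6)*(-3)) / 2 = 3
u = (15 - (3)*(3)) / 3 = 2

(2, 3, -3)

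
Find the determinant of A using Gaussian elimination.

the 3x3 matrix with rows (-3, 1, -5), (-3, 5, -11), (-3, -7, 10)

Forward elimination:
R2 <- R2 - (1)*R1:  [  0   4  -6 ]
R3 <- R3 - (1)*R1:  [  0  -8  15 ]
R3 <- R3 - (-2)*R2:  [ 0  0  3 ]
Upper-triangular form:
[ -3  1  -5 ]
[  0  4  -6 ]
[  0  0   3 ]
det(A) = (-1)^0 * (-3) * (4) * (3) = -36  (0 row swaps -> sign +1)

det(A) = -36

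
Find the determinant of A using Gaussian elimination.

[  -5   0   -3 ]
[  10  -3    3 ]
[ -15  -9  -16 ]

det(A) = 30

Forward elimination:
R2 <- R2 - (-2)*R1:  [  0  -3  -3 ]
R3 <- R3 - (3)*R1:  [  0  -9  -7 ]
R3 <- R3 - (3)*R2:  [ 0  0  2 ]
Upper-triangular form:
[ -5   0  -3 ]
[  0  -3  -3 ]
[  0   0   2 ]
det(A) = (-1)^0 * (-5) * (-3) * (2) = 30  (0 row swaps -> sign +1)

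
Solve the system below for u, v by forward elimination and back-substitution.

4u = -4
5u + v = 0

Forward elimination on [A|b]:
R2 <- R2 - (5/4)*R1:  [ 0  1  5 ]
Row echelon form:
[ 4  0  |  -4 ]
[ 0  1  |   5 ]
Back-substitution:
v = (5) / 1 = 5
u = (-4) / 4 = -1

(-1, 5)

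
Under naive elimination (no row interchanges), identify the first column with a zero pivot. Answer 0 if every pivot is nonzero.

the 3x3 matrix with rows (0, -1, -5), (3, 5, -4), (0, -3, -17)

first zero-pivot column = 1

Naive forward elimination:
Pivot entry (1,1) is zero but row 2 has 3 in column 1 -> naive elimination stops; a row interchange (e.g. R1 <-> R2) would be required here.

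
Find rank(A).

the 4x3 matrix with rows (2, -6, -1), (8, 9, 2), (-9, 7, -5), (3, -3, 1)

Row reduction:
R2 <- R2 - (4)*R1:  [  0  33   6 ]
R3 <- R3 - (-9/2)*R1:  [     0    -20  -19/2 ]
R4 <- R4 - (3/2)*R1:  [   0    6  5/2 ]
R3 <- R3 - (-20/33)*R2:  [       0        0  -129/22 ]
R4 <- R4 - (2/11)*R2:  [     0      0  31/22 ]
R4 <- R4 - (-31/129)*R3:  [ 0  0  0 ]
Row echelon form:
[ 2  -6       -1 ]
[ 0  33        6 ]
[ 0   0  -129/22 ]
[ 0   0        0 ]
Nonzero rows / pivot columns: 3

rank(A) = 3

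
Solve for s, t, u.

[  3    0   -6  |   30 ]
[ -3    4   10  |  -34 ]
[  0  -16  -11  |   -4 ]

Forward elimination on [A|b]:
R2 <- R2 - (-1)*R1:  [  0   4   4  -4 ]
R3 <- R3 - (-4)*R2:  [   0    0    5  -20 ]
Row echelon form:
[ 3  0  -6  |   30 ]
[ 0  4   4  |   -4 ]
[ 0  0   5  |  -20 ]
Back-substitution:
u = (-20) / 5 = -4
t = (-4 - (4)*(-4)) / 4 = 3
s = (30 - (-6)*(-4)) / 3 = 2

(2, 3, -4)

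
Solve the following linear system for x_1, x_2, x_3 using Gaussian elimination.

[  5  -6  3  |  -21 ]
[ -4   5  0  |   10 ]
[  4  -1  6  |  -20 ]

Forward elimination on [A|b]:
R2 <- R2 - (-4/5)*R1:  [     0    1/5   12/5  -34/5 ]
R3 <- R3 - (4/5)*R1:  [     0   19/5   18/5  -16/5 ]
R3 <- R3 - (19)*R2:  [   0    0  -42  126 ]
Row echelon form:
[ 5   -6     3  |    -21 ]
[ 0  1/5  12/5  |  -34/5 ]
[ 0    0   -42  |    126 ]
Back-substitution:
x_3 = (126) / -42 = -3
x_2 = (-34/5 - (12/5)*(-3)) / (1/5) = 2
x_1 = (-21 - (-6)*(2) - (3)*(-3)) / 5 = 0

(0, 2, -3)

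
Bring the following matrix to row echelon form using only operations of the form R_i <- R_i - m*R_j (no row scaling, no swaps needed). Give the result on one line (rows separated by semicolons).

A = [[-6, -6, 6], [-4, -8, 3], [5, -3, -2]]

Forward elimination:
R2 <- R2 - (2/3)*R1:  [  0  -4  -1 ]
R3 <- R3 - (-5/6)*R1:  [  0  -8   3 ]
R3 <- R3 - (2)*R2:  [ 0  0  5 ]
Row echelon form:
[ -6  -6   6 ]
[  0  -4  -1 ]
[  0   0   5 ]

REF = [-6 -6 6; 0 -4 -1; 0 0 5]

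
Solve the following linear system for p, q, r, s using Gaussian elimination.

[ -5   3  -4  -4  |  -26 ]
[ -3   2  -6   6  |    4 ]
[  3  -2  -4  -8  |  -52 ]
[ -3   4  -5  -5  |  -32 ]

Forward elimination on [A|b]:
R2 <- R2 - (3/5)*R1:  [     0    1/5  -18/5   42/5   98/5 ]
R3 <- R3 - (-3/5)*R1:  [      0    -1/5   -32/5   -52/5  -338/5 ]
R4 <- R4 - (3/5)*R1:  [     0   11/5  -13/5  -13/5  -82/5 ]
R3 <- R3 - (-1)*R2:  [   0    0  -10   -2  -48 ]
R4 <- R4 - (11)*R2:  [    0     0    37   -95  -232 ]
R4 <- R4 - (-37/10)*R3:  [       0        0        0   -512/5  -2048/5 ]
Row echelon form:
[ -5    3     -4      -4  |      -26 ]
[  0  1/5  -18/5    42/5  |     98/5 ]
[  0    0    -10      -2  |      -48 ]
[  0    0      0  -512/5  |  -2048/5 ]
Back-substitution:
s = (-2048/5) / (-512/5) = 4
r = (-48 - (-2)*(4)) / -10 = 4
q = (98/5 - (-18/5)*(4) - (42/5)*(4)) / (1/5) = 2
p = (-26 - (3)*(2) - (-4)*(4) - (-4)*(4)) / -5 = 0

(0, 2, 4, 4)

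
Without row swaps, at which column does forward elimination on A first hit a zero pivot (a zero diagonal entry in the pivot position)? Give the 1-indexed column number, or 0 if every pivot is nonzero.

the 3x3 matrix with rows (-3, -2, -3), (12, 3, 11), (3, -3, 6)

first zero-pivot column = 0

Naive forward elimination:
R2 <- R2 - (-4)*R1:  [  0  -5  -1 ]
R3 <- R3 - (-1)*R1:  [  0  -5   3 ]
R3 <- R3 - (1)*R2:  [ 0  0  4 ]
All pivots nonzero; naive elimination completes without hitting a zero pivot.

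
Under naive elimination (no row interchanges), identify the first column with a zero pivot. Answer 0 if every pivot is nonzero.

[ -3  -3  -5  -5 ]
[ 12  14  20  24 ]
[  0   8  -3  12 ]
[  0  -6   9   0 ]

first zero-pivot column = 4

Naive forward elimination:
R2 <- R2 - (-4)*R1:  [ 0  2  0  4 ]
R3 <- R3 - (4)*R2:  [  0   0  -3  -4 ]
R4 <- R4 - (-3)*R2:  [  0   0   9  12 ]
R4 <- R4 - (-3)*R3:  [ 0  0  0  0 ]
Matrix at this point:
[ -3  -3  -5  -5 ]
[  0   2   0   4 ]
[  0   0  -3  -4 ]
[  0   0   0   0 ]
Pivot entry (4,4) in the last row is zero and there are no rows below to swap with -> zero pivot in column 4 (A is singular).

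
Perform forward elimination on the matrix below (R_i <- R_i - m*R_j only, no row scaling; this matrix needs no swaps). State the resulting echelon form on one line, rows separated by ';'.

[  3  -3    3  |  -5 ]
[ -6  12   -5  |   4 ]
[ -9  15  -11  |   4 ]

REF = [3 -3 3 -5; 0 6 1 -6; 0 0 -3 -5]

Forward elimination:
R2 <- R2 - (-2)*R1:  [  0   6   1  -6 ]
R3 <- R3 - (-3)*R1:  [   0    6   -2  -11 ]
R3 <- R3 - (1)*R2:  [  0   0  -3  -5 ]
Row echelon form:
[ 3  -3   3  |  -5 ]
[ 0   6   1  |  -6 ]
[ 0   0  -3  |  -5 ]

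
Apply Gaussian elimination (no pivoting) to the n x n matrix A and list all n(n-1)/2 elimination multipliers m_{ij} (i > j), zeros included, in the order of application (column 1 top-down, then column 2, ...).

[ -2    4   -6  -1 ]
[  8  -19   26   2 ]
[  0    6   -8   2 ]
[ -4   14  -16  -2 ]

multipliers: -4, 0, 2, -2, -2, 0

Forward elimination:
R2 <- R2 - (-4)*R1:  [  0  -3   2  -2 ]
R3: entry in column 1 is already 0 -> m_{31} = 0 (no row operation needed)
R4 <- R4 - (2)*R1:  [  0   6  -4   0 ]
R3 <- R3 - (-2)*R2:  [  0   0  -4  -2 ]
R4 <- R4 - (-2)*R2:  [  0   0   0  -4 ]
R4: entry in column 3 is already 0 -> m_{43} = 0 (no row operation needed)
Multipliers (in order of application): m_{21} = -4, m_{31} = 0, m_{41} = 2, m_{32} = -2, m_{42} = -2, m_{43} = 0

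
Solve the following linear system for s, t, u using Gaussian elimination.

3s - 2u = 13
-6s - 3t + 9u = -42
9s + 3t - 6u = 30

Forward elimination on [A|b]:
R2 <- R2 - (-2)*R1:  [   0   -3    5  -16 ]
R3 <- R3 - (3)*R1:  [  0   3   0  -9 ]
R3 <- R3 - (-1)*R2:  [   0    0    5  -25 ]
Row echelon form:
[ 3   0  -2  |   13 ]
[ 0  -3   5  |  -16 ]
[ 0   0   5  |  -25 ]
Back-substitution:
u = (-25) / 5 = -5
t = (-16 - (5)*(-5)) / -3 = -3
s = (13 - (-2)*(-5)) / 3 = 1

(1, -3, -5)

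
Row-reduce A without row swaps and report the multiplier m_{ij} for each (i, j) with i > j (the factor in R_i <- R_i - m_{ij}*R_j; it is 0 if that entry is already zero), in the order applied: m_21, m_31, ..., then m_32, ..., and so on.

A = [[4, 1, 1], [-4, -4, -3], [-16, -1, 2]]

Forward elimination:
R2 <- R2 - (-1)*R1:  [  0  -3  -2 ]
R3 <- R3 - (-4)*R1:  [ 0  3  6 ]
R3 <- R3 - (-1)*R2:  [ 0  0  4 ]
Multipliers (in order of application): m_{21} = -1, m_{31} = -4, m_{32} = -1

multipliers: -1, -4, -1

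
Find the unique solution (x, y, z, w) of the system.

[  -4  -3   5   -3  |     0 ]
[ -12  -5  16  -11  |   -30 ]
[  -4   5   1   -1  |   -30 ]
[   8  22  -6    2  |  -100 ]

Forward elimination on [A|b]:
R2 <- R2 - (3)*R1:  [   0    4    1   -2  -30 ]
R3 <- R3 - (1)*R1:  [   0    8   -4    2  -30 ]
R4 <- R4 - (-2)*R1:  [    0    16     4    -4  -100 ]
R3 <- R3 - (2)*R2:  [  0   0  -6   6  30 ]
R4 <- R4 - (4)*R2:  [  0   0   0   4  20 ]
Row echelon form:
[ -4  -3   5  -3  |    0 ]
[  0   4   1  -2  |  -30 ]
[  0   0  -6   6  |   30 ]
[  0   0   0   4  |   20 ]
Back-substitution:
w = (20) / 4 = 5
z = (30 - (6)*(5)) / -6 = 0
y = (-30 - (1)*(0) - (-2)*(5)) / 4 = -5
x = (0 - (-3)*(-5) - (5)*(0) - (-3)*(5)) / -4 = 0

(0, -5, 0, 5)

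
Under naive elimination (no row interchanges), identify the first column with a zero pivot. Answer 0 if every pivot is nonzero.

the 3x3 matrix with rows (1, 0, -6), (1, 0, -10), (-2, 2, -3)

Naive forward elimination:
R2 <- R2 - (1)*R1:  [  0   0  -4 ]
R3 <- R3 - (-2)*R1:  [   0    2  -15 ]
Matrix at this point:
[ 1  0   -6 ]
[ 0  0   -4 ]
[ 0  2  -15 ]
Pivot entry (2,2) is zero but row 3 has 2 in column 2 -> naive elimination stops; a row interchange (e.g. R2 <-> R3) would be required here.

first zero-pivot column = 2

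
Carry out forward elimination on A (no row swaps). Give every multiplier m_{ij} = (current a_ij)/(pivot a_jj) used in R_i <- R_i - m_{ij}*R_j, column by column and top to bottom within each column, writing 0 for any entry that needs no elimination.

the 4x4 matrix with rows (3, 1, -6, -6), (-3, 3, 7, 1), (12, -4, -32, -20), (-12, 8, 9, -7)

multipliers: -1, 4, -4, -2, 3, 3

Forward elimination:
R2 <- R2 - (-1)*R1:  [  0   4   1  -5 ]
R3 <- R3 - (4)*R1:  [  0  -8  -8   4 ]
R4 <- R4 - (-4)*R1:  [   0   12  -15  -31 ]
R3 <- R3 - (-2)*R2:  [  0   0  -6  -6 ]
R4 <- R4 - (3)*R2:  [   0    0  -18  -16 ]
R4 <- R4 - (3)*R3:  [ 0  0  0  2 ]
Multipliers (in order of application): m_{21} = -1, m_{31} = 4, m_{41} = -4, m_{32} = -2, m_{42} = 3, m_{43} = 3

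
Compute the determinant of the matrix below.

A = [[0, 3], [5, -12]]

det(A) = -15

Forward elimination:
R1 <-> R2   (pivot in column 1 was zero)
[ 5  -12 ]
[ 0    3 ]
Upper-triangular form:
[ 5  -12 ]
[ 0    3 ]
det(A) = (-1)^1 * (5) * (3) = -15  (1 row swap -> sign -1)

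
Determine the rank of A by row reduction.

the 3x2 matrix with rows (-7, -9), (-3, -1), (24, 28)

Row reduction:
R2 <- R2 - (3/7)*R1:  [    0  20/7 ]
R3 <- R3 - (-24/7)*R1:  [     0  -20/7 ]
R3 <- R3 - (-1)*R2:  [ 0  0 ]
Row echelon form:
[ -7    -9 ]
[  0  20/7 ]
[  0     0 ]
Nonzero rows / pivot columns: 2

rank(A) = 2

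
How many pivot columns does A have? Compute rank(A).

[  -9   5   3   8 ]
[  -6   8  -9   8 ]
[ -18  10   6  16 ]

Row reduction:
R2 <- R2 - (2/3)*R1:  [    0  14/3   -11   8/3 ]
R3 <- R3 - (2)*R1:  [ 0  0  0  0 ]
Row echelon form:
[ -9     5    3    8 ]
[  0  14/3  -11  8/3 ]
[  0     0    0    0 ]
Nonzero rows / pivot columns: 2

rank(A) = 2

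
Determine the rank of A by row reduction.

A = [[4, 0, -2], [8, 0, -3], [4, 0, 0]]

rank(A) = 2

Row reduction:
R2 <- R2 - (2)*R1:  [ 0  0  1 ]
R3 <- R3 - (1)*R1:  [ 0  0  2 ]
R3 <- R3 - (2)*R2:  [ 0  0  0 ]
Row echelon form:
[ 4  0  -2 ]
[ 0  0   1 ]
[ 0  0   0 ]
Nonzero rows / pivot columns: 2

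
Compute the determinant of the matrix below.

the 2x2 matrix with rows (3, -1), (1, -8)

det(A) = -23

Forward elimination:
R2 <- R2 - (1/3)*R1:  [     0  -23/3 ]
Upper-triangular form:
[ 3     -1 ]
[ 0  -23/3 ]
det(A) = (-1)^0 * (3) * (-23/3) = -23  (0 row swaps -> sign +1)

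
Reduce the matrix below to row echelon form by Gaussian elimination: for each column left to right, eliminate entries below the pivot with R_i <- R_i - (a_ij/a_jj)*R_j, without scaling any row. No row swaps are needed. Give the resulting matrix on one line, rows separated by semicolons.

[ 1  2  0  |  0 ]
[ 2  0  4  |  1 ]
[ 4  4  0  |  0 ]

REF = [1 2 0 0; 0 -4 4 1; 0 0 -4 -1]

Forward elimination:
R2 <- R2 - (2)*R1:  [  0  -4   4   1 ]
R3 <- R3 - (4)*R1:  [  0  -4   0   0 ]
R3 <- R3 - (1)*R2:  [  0   0  -4  -1 ]
Row echelon form:
[ 1   2   0  |   0 ]
[ 0  -4   4  |   1 ]
[ 0   0  -4  |  -1 ]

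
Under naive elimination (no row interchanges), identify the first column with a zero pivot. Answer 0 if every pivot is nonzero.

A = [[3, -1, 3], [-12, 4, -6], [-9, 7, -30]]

Naive forward elimination:
R2 <- R2 - (-4)*R1:  [ 0  0  6 ]
R3 <- R3 - (-3)*R1:  [   0    4  -21 ]
Matrix at this point:
[ 3  -1    3 ]
[ 0   0    6 ]
[ 0   4  -21 ]
Pivot entry (2,2) is zero but row 3 has 4 in column 2 -> naive elimination stops; a row interchange (e.g. R2 <-> R3) would be required here.

first zero-pivot column = 2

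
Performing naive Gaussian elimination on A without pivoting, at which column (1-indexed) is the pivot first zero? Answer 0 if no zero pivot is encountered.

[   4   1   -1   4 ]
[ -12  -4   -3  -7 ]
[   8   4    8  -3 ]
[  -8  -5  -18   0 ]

first zero-pivot column = 0

Naive forward elimination:
R2 <- R2 - (-3)*R1:  [  0  -1  -6   5 ]
R3 <- R3 - (2)*R1:  [   0    2   10  -11 ]
R4 <- R4 - (-2)*R1:  [   0   -3  -20    8 ]
R3 <- R3 - (-2)*R2:  [  0   0  -2  -1 ]
R4 <- R4 - (3)*R2:  [  0   0  -2  -7 ]
R4 <- R4 - (1)*R3:  [  0   0   0  -6 ]
All pivots nonzero; naive elimination completes without hitting a zero pivot.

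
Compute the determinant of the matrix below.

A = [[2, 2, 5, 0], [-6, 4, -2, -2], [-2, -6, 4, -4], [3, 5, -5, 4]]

det(A) = -200

Forward elimination:
R2 <- R2 - (-3)*R1:  [  0  10  13  -2 ]
R3 <- R3 - (-1)*R1:  [  0  -4   9  -4 ]
R4 <- R4 - (3/2)*R1:  [     0      2  -25/2      4 ]
R3 <- R3 - (-2/5)*R2:  [     0      0   71/5  -24/5 ]
R4 <- R4 - (1/5)*R2:  [       0        0  -151/10     22/5 ]
R4 <- R4 - (-151/142)*R3:  [      0       0       0  -50/71 ]
Upper-triangular form:
[ 2   2     5       0 ]
[ 0  10    13      -2 ]
[ 0   0  71/5   -24/5 ]
[ 0   0     0  -50/71 ]
det(A) = (-1)^0 * (2) * (10) * (71/5) * (-50/71) = -200  (0 row swaps -> sign +1)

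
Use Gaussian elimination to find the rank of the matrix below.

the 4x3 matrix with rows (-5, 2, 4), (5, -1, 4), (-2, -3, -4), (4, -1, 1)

rank(A) = 3

Row reduction:
R2 <- R2 - (-1)*R1:  [ 0  1  8 ]
R3 <- R3 - (2/5)*R1:  [     0  -19/5  -28/5 ]
R4 <- R4 - (-4/5)*R1:  [    0   3/5  21/5 ]
R3 <- R3 - (-19/5)*R2:  [     0      0  124/5 ]
R4 <- R4 - (3/5)*R2:  [    0     0  -3/5 ]
R4 <- R4 - (-3/124)*R3:  [ 0  0  0 ]
Row echelon form:
[ -5  2      4 ]
[  0  1      8 ]
[  0  0  124/5 ]
[  0  0      0 ]
Nonzero rows / pivot columns: 3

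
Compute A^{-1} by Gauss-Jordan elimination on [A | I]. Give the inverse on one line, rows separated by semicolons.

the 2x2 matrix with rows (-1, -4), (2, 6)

inverse = [3 2; -1 -1/2]

Gauss-Jordan on [A | I]:
R1 <- (1/-1)*R1:  [  1   4  |  -1   0 ]
R2 <- R2 - (2)*R1:  [  0  -2  |   2   1 ]
R2 <- (1/-2)*R2:  [    0     1  |    -1  -1/2 ]
R1 <- R1 - (4)*R2:  [ 1  0  |  3  2 ]
Right block of [I | A^{-1}] is the inverse:
[  3     2 ]
[ -1  -1/2 ]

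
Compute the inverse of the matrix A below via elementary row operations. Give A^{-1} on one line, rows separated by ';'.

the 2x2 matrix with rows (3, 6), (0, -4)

inverse = [1/3 1/2; 0 -1/4]

Gauss-Jordan on [A | I]:
R1 <- (1/3)*R1:  [   1    2  |  1/3    0 ]
R2 <- (1/-4)*R2:  [    0     1  |     0  -1/4 ]
R1 <- R1 - (2)*R2:  [   1    0  |  1/3  1/2 ]
Right block of [I | A^{-1}] is the inverse:
[ 1/3   1/2 ]
[   0  -1/4 ]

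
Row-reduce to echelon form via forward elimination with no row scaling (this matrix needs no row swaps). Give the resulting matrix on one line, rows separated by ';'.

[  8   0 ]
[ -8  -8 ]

Forward elimination:
R2 <- R2 - (-1)*R1:  [  0  -8 ]
Row echelon form:
[ 8   0 ]
[ 0  -8 ]

REF = [8 0; 0 -8]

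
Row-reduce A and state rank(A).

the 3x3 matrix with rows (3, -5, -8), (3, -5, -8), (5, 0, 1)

Row reduction:
R2 <- R2 - (1)*R1:  [ 0  0  0 ]
R3 <- R3 - (5/3)*R1:  [    0  25/3  43/3 ]
R2 <-> R3   (pivot in column 2 was zero)
[ 3    -5    -8 ]
[ 0  25/3  43/3 ]
[ 0     0     0 ]
Row echelon form:
[ 3    -5    -8 ]
[ 0  25/3  43/3 ]
[ 0     0     0 ]
Nonzero rows / pivot columns: 2

rank(A) = 2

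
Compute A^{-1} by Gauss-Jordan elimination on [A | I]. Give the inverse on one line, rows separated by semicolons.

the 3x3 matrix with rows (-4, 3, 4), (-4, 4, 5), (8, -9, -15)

Gauss-Jordan on [A | I]:
R1 <- (1/-4)*R1:  [    1  -3/4    -1  |  -1/4     0     0 ]
R2 <- R2 - (-4)*R1:  [  0   1   1  |  -1   1   0 ]
R3 <- R3 - (8)*R1:  [  0  -3  -7  |   2   0   1 ]
R1 <- R1 - (-3/4)*R2:  [    1     0  -1/4  |    -1   3/4     0 ]
R3 <- R3 - (-3)*R2:  [  0   0  -4  |  -1   3   1 ]
R3 <- (1/-4)*R3:  [    0     0     1  |   1/4  -3/4  -1/4 ]
R1 <- R1 - (-1/4)*R3:  [      1       0       0  |  -15/16    9/16   -1/16 ]
R2 <- R2 - (1)*R3:  [    0     1     0  |  -5/4   7/4   1/4 ]
Right block of [I | A^{-1}] is the inverse:
[ -15/16  9/16  -1/16 ]
[   -5/4   7/4    1/4 ]
[    1/4  -3/4   -1/4 ]

inverse = [-15/16 9/16 -1/16; -5/4 7/4 1/4; 1/4 -3/4 -1/4]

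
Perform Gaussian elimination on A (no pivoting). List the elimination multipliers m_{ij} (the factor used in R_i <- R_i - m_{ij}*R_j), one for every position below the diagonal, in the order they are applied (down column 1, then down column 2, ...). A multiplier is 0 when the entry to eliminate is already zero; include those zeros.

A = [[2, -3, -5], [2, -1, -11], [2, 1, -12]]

multipliers: 1, 1, 2

Forward elimination:
R2 <- R2 - (1)*R1:  [  0   2  -6 ]
R3 <- R3 - (1)*R1:  [  0   4  -7 ]
R3 <- R3 - (2)*R2:  [ 0  0  5 ]
Multipliers (in order of application): m_{21} = 1, m_{31} = 1, m_{32} = 2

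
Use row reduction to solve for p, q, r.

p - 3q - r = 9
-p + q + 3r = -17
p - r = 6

Forward elimination on [A|b]:
R2 <- R2 - (-1)*R1:  [  0  -2   2  -8 ]
R3 <- R3 - (1)*R1:  [  0   3   0  -3 ]
R3 <- R3 - (-3/2)*R2:  [   0    0    3  -15 ]
Row echelon form:
[ 1  -3  -1  |    9 ]
[ 0  -2   2  |   -8 ]
[ 0   0   3  |  -15 ]
Back-substitution:
r = (-15) / 3 = -5
q = (-8 - (2)*(-5)) / -2 = -1
p = (9 - (-3)*(-1) - (-1)*(-5)) / 1 = 1

(1, -1, -5)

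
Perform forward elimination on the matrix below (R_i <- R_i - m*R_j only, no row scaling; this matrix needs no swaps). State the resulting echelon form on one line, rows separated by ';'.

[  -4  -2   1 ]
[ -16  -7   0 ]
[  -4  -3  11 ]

Forward elimination:
R2 <- R2 - (4)*R1:  [  0   1  -4 ]
R3 <- R3 - (1)*R1:  [  0  -1  10 ]
R3 <- R3 - (-1)*R2:  [ 0  0  6 ]
Row echelon form:
[ -4  -2   1 ]
[  0   1  -4 ]
[  0   0   6 ]

REF = [-4 -2 1; 0 1 -4; 0 0 6]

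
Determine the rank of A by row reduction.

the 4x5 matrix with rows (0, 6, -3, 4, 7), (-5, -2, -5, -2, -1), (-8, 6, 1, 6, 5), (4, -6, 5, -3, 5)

Row reduction:
R1 <-> R2   (pivot in column 1 was zero)
[ -5  -2  -5  -2  -1 ]
[  0   6  -3   4   7 ]
[ -8   6   1   6   5 ]
[  4  -6   5  -3   5 ]
R3 <- R3 - (8/5)*R1:  [    0  46/5     9  46/5  33/5 ]
R4 <- R4 - (-4/5)*R1:  [     0  -38/5      1  -23/5   21/5 ]
R3 <- R3 - (23/15)*R2:  [      0       0    68/5   46/15  -62/15 ]
R4 <- R4 - (-19/15)*R2:  [      0       0   -14/5    7/15  196/15 ]
R4 <- R4 - (-7/34)*R3:  [      0       0       0   56/51  623/51 ]
Row echelon form:
[ -5  -2    -5     -2      -1 ]
[  0   6    -3      4       7 ]
[  0   0  68/5  46/15  -62/15 ]
[  0   0     0  56/51  623/51 ]
Nonzero rows / pivot columns: 4

rank(A) = 4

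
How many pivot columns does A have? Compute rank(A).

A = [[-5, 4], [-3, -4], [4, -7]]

rank(A) = 2

Row reduction:
R2 <- R2 - (3/5)*R1:  [     0  -32/5 ]
R3 <- R3 - (-4/5)*R1:  [     0  -19/5 ]
R3 <- R3 - (19/32)*R2:  [ 0  0 ]
Row echelon form:
[ -5      4 ]
[  0  -32/5 ]
[  0      0 ]
Nonzero rows / pivot columns: 2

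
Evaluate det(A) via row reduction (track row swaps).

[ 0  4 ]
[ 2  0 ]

det(A) = -8

Forward elimination:
R1 <-> R2   (pivot in column 1 was zero)
[ 2  0 ]
[ 0  4 ]
Upper-triangular form:
[ 2  0 ]
[ 0  4 ]
det(A) = (-1)^1 * (2) * (4) = -8  (1 row swap -> sign -1)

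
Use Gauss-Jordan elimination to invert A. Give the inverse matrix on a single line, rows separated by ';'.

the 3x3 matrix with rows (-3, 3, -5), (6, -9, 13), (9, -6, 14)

Gauss-Jordan on [A | I]:
R1 <- (1/-3)*R1:  [    1    -1   5/3  |  -1/3     0     0 ]
R2 <- R2 - (6)*R1:  [  0  -3   3  |   2   1   0 ]
R3 <- R3 - (9)*R1:  [  0   3  -1  |   3   0   1 ]
R2 <- (1/-3)*R2:  [    0     1    -1  |  -2/3  -1/3     0 ]
R1 <- R1 - (-1)*R2:  [    1     0   2/3  |    -1  -1/3     0 ]
R3 <- R3 - (3)*R2:  [ 0  0  2  |  5  1  1 ]
R3 <- (1/2)*R3:  [   0    0    1  |  5/2  1/2  1/2 ]
R1 <- R1 - (2/3)*R3:  [    1     0     0  |  -8/3  -2/3  -1/3 ]
R2 <- R2 - (-1)*R3:  [    0     1     0  |  11/6   1/6   1/2 ]
Right block of [I | A^{-1}] is the inverse:
[ -8/3  -2/3  -1/3 ]
[ 11/6   1/6   1/2 ]
[  5/2   1/2   1/2 ]

inverse = [-8/3 -2/3 -1/3; 11/6 1/6 1/2; 5/2 1/2 1/2]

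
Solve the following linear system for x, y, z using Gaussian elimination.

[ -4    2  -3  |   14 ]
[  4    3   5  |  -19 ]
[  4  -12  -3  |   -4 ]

Forward elimination on [A|b]:
R2 <- R2 - (-1)*R1:  [  0   5   2  -5 ]
R3 <- R3 - (-1)*R1:  [   0  -10   -6   10 ]
R3 <- R3 - (-2)*R2:  [  0   0  -2   0 ]
Row echelon form:
[ -4  2  -3  |  14 ]
[  0  5   2  |  -5 ]
[  0  0  -2  |   0 ]
Back-substitution:
z = (0) / -2 = 0
y = (-5 - (2)*(0)) / 5 = -1
x = (14 - (2)*(-1) - (-3)*(0)) / -4 = -4

(-4, -1, 0)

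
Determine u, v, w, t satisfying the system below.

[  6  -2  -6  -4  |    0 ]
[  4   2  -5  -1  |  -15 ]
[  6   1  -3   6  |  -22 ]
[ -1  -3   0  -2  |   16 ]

Forward elimination on [A|b]:
R2 <- R2 - (2/3)*R1:  [    0  10/3    -1   5/3   -15 ]
R3 <- R3 - (1)*R1:  [   0    3    3   10  -22 ]
R4 <- R4 - (-1/6)*R1:  [     0  -10/3     -1   -8/3     16 ]
R3 <- R3 - (9/10)*R2:  [     0      0  39/10   17/2  -17/2 ]
R4 <- R4 - (-1)*R2:  [  0   0  -2  -1   1 ]
R4 <- R4 - (-20/39)*R3:  [       0        0        0   131/39  -131/39 ]
Row echelon form:
[ 6    -2     -6      -4  |        0 ]
[ 0  10/3     -1     5/3  |      -15 ]
[ 0     0  39/10    17/2  |    -17/2 ]
[ 0     0      0  131/39  |  -131/39 ]
Back-substitution:
t = (-131/39) / (131/39) = -1
w = (-17/2 - (17/2)*(-1)) / (39/10) = 0
v = (-15 - (-1)*(0) - (5/3)*(-1)) / (10/3) = -4
u = (0 - (-2)*(-4) - (-6)*(0) - (-4)*(-1)) / 6 = -2

(-2, -4, 0, -1)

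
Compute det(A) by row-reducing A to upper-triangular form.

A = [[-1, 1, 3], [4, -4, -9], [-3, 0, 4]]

Forward elimination:
R2 <- R2 - (-4)*R1:  [ 0  0  3 ]
R3 <- R3 - (3)*R1:  [  0  -3  -5 ]
R2 <-> R3   (pivot in column 2 was zero)
[ -1   1   3 ]
[  0  -3  -5 ]
[  0   0   3 ]
Upper-triangular form:
[ -1   1   3 ]
[  0  -3  -5 ]
[  0   0   3 ]
det(A) = (-1)^1 * (-1) * (-3) * (3) = -9  (1 row swap -> sign -1)

det(A) = -9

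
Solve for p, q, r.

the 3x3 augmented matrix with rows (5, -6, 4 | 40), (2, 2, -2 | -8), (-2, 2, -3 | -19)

Forward elimination on [A|b]:
R2 <- R2 - (2/5)*R1:  [     0   22/5  -18/5    -24 ]
R3 <- R3 - (-2/5)*R1:  [    0  -2/5  -7/5    -3 ]
R3 <- R3 - (-1/11)*R2:  [      0       0  -19/11  -57/11 ]
Row echelon form:
[ 5    -6       4  |      40 ]
[ 0  22/5   -18/5  |     -24 ]
[ 0     0  -19/11  |  -57/11 ]
Back-substitution:
r = (-57/11) / (-19/11) = 3
q = (-24 - (-18/5)*(3)) / (22/5) = -3
p = (40 - (-6)*(-3) - (4)*(3)) / 5 = 2

(2, -3, 3)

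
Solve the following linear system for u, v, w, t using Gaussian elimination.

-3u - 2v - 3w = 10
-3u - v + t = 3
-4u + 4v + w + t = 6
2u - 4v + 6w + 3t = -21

(-1, 1, -3, 1)

Forward elimination on [A|b]:
R2 <- R2 - (1)*R1:  [  0   1   3   1  -7 ]
R3 <- R3 - (4/3)*R1:  [     0   20/3      5      1  -22/3 ]
R4 <- R4 - (-2/3)*R1:  [     0  -16/3      4      3  -43/3 ]
R3 <- R3 - (20/3)*R2:  [     0      0    -15  -17/3  118/3 ]
R4 <- R4 - (-16/3)*R2:  [      0       0      20    25/3  -155/3 ]
R4 <- R4 - (-4/3)*R3:  [   0    0    0  7/9  7/9 ]
Row echelon form:
[ -3  -2   -3      0  |     10 ]
[  0   1    3      1  |     -7 ]
[  0   0  -15  -17/3  |  118/3 ]
[  0   0    0    7/9  |    7/9 ]
Back-substitution:
t = (7/9) / (7/9) = 1
w = (118/3 - (-17/3)*(1)) / -15 = -3
v = (-7 - (3)*(-3) - (1)*(1)) / 1 = 1
u = (10 - (-2)*(1) - (-3)*(-3)) / -3 = -1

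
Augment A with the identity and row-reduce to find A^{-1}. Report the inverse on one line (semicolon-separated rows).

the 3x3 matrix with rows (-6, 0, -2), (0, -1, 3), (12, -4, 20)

inverse = [-1/3 1/3 -1/12; 3/2 -4 3/4; 1/2 -1 1/4]

Gauss-Jordan on [A | I]:
R1 <- (1/-6)*R1:  [    1     0   1/3  |  -1/6     0     0 ]
R3 <- R3 - (12)*R1:  [  0  -4  16  |   2   0   1 ]
R2 <- (1/-1)*R2:  [  0   1  -3  |   0  -1   0 ]
R3 <- R3 - (-4)*R2:  [  0   0   4  |   2  -4   1 ]
R3 <- (1/4)*R3:  [   0    0    1  |  1/2   -1  1/4 ]
R1 <- R1 - (1/3)*R3:  [     1      0      0  |   -1/3    1/3  -1/12 ]
R2 <- R2 - (-3)*R3:  [   0    1    0  |  3/2   -4  3/4 ]
Right block of [I | A^{-1}] is the inverse:
[ -1/3  1/3  -1/12 ]
[  3/2   -4    3/4 ]
[  1/2   -1    1/4 ]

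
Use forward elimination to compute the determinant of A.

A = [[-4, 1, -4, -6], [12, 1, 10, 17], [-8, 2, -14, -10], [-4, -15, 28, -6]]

Forward elimination:
R2 <- R2 - (-3)*R1:  [  0   4  -2  -1 ]
R3 <- R3 - (2)*R1:  [  0   0  -6   2 ]
R4 <- R4 - (1)*R1:  [   0  -16   32    0 ]
R4 <- R4 - (-4)*R2:  [  0   0  24  -4 ]
R4 <- R4 - (-4)*R3:  [ 0  0  0  4 ]
Upper-triangular form:
[ -4  1  -4  -6 ]
[  0  4  -2  -1 ]
[  0  0  -6   2 ]
[  0  0   0   4 ]
det(A) = (-1)^0 * (-4) * (4) * (-6) * (4) = 384  (0 row swaps -> sign +1)

det(A) = 384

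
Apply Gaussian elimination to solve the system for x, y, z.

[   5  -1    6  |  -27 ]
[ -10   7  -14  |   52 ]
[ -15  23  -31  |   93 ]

Forward elimination on [A|b]:
R2 <- R2 - (-2)*R1:  [  0   5  -2  -2 ]
R3 <- R3 - (-3)*R1:  [   0   20  -13   12 ]
R3 <- R3 - (4)*R2:  [  0   0  -5  20 ]
Row echelon form:
[ 5  -1   6  |  -27 ]
[ 0   5  -2  |   -2 ]
[ 0   0  -5  |   20 ]
Back-substitution:
z = (20) / -5 = -4
y = (-2 - (-2)*(-4)) / 5 = -2
x = (-27 - (-1)*(-2) - (6)*(-4)) / 5 = -1

(-1, -2, -4)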